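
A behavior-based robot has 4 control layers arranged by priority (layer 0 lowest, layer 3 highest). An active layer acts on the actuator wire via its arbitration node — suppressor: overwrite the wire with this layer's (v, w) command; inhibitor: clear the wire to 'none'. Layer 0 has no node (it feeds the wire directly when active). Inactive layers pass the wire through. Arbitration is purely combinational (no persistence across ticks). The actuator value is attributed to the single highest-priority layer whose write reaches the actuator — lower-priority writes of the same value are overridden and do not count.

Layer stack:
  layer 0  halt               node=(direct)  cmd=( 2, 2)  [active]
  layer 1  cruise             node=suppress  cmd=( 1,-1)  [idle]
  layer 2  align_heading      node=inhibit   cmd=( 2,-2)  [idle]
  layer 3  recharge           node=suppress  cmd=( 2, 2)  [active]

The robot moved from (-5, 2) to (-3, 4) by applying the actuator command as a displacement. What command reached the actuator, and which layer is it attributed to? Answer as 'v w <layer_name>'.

2 2 recharge

displacement = (-3, 4) − (-5, 2) = (2, 2)
[0] halt on; wire := (2, 2)
[1] cruise off; pass (2, 2)
[2] align_heading off; pass (2, 2)
[3] recharge on (suppress); wire := (2, 2)
output (2, 2) — from layer 3 (recharge)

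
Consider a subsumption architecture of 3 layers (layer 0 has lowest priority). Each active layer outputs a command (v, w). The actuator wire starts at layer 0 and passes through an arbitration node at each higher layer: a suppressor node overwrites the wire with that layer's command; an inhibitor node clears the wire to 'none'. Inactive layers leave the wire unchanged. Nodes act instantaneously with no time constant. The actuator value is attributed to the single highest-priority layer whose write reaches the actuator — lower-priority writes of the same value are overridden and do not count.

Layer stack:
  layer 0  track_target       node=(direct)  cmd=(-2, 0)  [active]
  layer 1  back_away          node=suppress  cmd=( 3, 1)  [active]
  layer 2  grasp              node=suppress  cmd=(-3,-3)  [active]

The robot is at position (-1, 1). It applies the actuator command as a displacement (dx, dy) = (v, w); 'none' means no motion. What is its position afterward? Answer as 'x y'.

-4 -2

L0 track_target: active, feeds wire = (-2, 0)
L1 back_away: active, suppressor → wire = (3, 1)
L2 grasp: active, suppressor → wire = (-3, -3)
actuator = (-3, -3)
position: (-1, 1) + (-3, -3) = (-4, -2)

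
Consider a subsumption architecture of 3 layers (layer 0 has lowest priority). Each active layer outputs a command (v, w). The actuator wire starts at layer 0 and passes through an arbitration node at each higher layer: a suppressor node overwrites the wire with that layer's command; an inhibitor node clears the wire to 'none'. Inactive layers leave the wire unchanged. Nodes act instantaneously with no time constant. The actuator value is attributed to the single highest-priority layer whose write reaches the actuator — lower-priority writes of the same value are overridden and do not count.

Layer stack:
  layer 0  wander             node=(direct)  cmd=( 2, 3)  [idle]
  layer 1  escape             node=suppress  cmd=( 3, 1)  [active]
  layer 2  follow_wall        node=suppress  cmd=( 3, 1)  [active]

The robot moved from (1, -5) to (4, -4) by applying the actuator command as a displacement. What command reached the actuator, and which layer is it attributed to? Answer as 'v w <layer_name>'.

3 1 follow_wall

displacement = (4, -4) − (1, -5) = (3, 1)
[0] wander off; wire := none
[1] escape on (suppress); wire := (3, 1)
[2] follow_wall on (suppress); wire := (3, 1)
output (3, 1) — from layer 2 (follow_wall)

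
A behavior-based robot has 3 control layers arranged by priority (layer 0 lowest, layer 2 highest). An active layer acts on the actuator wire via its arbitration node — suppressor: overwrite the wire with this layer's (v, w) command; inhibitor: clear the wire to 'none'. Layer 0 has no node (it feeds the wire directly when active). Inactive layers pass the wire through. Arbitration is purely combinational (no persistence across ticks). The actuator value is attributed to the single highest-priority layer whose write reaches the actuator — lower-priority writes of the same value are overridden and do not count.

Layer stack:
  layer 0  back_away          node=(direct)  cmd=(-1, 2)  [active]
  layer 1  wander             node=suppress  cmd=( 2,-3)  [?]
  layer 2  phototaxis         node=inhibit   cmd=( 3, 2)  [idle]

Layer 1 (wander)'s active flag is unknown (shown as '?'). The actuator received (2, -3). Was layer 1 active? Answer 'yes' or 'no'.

yes

If layer 1 is active=yes:
  actuator would be (2, -3)
If layer 1 is active=no:
  actuator would be (-1, 2)
Observed (2, -3), so layer 1 was active.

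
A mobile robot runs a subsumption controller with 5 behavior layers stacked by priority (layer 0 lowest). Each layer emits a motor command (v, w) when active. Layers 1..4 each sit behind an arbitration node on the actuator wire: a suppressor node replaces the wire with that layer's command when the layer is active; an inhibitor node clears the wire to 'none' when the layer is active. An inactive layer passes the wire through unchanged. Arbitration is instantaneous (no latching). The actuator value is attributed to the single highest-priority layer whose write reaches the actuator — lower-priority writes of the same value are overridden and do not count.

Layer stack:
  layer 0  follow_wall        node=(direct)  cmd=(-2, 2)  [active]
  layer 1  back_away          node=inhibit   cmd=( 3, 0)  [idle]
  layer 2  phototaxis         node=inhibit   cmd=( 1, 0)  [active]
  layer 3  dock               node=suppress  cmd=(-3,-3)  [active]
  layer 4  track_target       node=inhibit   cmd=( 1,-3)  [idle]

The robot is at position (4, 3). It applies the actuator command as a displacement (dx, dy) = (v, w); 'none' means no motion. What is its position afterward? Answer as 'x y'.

L0 follow_wall: active, feeds wire = (-2, 2)
L1 back_away: idle → wire stays (-2, 2)
L2 phototaxis: active, inhibitor → wire = none
L3 dock: active, suppressor → wire = (-3, -3)
L4 track_target: idle → wire stays (-3, -3)
actuator = (-3, -3)
position: (4, 3) + (-3, -3) = (1, 0)

1 0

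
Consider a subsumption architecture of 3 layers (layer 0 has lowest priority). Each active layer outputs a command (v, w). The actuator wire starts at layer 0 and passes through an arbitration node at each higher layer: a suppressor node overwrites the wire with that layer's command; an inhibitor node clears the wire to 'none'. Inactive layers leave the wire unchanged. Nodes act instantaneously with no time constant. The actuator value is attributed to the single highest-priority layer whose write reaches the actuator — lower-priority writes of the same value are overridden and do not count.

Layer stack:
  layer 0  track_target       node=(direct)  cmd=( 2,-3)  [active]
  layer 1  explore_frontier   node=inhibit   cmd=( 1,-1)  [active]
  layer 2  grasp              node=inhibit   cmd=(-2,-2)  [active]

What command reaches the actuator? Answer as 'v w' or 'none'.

none

L0 track_target: active, feeds wire = (2, -3)
L1 explore_frontier: active, inhibitor → wire = none
L2 grasp: active, inhibitor → wire = none
actuator = none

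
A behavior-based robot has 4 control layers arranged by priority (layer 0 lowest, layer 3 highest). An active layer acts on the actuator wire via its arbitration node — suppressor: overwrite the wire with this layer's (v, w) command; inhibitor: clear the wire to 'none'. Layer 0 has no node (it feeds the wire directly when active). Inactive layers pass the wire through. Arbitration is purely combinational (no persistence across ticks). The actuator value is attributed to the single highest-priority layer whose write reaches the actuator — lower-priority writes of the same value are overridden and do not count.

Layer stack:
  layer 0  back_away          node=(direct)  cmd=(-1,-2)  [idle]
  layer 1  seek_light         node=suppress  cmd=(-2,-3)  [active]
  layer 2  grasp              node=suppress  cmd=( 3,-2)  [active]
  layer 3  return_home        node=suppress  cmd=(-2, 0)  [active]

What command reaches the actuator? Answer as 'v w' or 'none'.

layer 0 (back_away) idle — none
layer 1 (seek_light) active — suppresses: (-2, -3)
layer 2 (grasp) active — suppresses: (3, -2)
layer 3 (return_home) active — suppresses: (-2, 0)
→ actuator (-2, 0)

-2 0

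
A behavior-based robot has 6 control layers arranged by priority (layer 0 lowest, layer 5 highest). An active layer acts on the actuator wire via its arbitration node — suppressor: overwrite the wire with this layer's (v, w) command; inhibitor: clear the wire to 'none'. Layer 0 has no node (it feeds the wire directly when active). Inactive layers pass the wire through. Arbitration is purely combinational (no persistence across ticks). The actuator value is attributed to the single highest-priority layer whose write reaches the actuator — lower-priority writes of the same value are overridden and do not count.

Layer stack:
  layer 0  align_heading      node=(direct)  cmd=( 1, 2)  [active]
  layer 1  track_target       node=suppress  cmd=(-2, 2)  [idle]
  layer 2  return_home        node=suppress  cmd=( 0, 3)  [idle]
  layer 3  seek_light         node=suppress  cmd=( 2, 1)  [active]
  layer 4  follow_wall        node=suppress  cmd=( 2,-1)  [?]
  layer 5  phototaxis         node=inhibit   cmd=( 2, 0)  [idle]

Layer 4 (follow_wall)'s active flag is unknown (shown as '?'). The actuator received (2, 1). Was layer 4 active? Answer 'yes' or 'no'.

If layer 4 is active=yes:
  actuator would be (2, -1)
If layer 4 is active=no:
  actuator would be (2, 1)
Observed (2, 1), so layer 4 was idle.

no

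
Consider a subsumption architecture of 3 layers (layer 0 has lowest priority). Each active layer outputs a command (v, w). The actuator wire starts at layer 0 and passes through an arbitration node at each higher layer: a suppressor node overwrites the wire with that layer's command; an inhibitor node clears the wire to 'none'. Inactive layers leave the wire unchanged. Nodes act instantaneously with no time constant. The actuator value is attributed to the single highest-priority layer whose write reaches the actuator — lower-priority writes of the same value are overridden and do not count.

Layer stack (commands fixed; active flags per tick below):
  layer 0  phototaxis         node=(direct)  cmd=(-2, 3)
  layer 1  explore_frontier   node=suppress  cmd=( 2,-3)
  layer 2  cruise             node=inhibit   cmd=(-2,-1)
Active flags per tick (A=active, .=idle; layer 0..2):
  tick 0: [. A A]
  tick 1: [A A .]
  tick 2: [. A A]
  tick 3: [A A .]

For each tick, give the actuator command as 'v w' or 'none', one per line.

none
2 -3
none
2 -3

tick 0:
  L0 phototaxis: idle → wire = none
  L1 explore_frontier: active, suppressor → wire = (2, -3)
  L2 cruise: active, inhibitor → wire = none
  actuator = none
tick 1:
  L0 phototaxis: active, feeds wire = (-2, 3)
  L1 explore_frontier: active, suppressor → wire = (2, -3)
  L2 cruise: idle → wire stays (2, -3)
  actuator = (2, -3)
tick 2:
  L0 phototaxis: idle → wire = none
  L1 explore_frontier: active, suppressor → wire = (2, -3)
  L2 cruise: active, inhibitor → wire = none
  actuator = none
tick 3:
  L0 phototaxis: active, feeds wire = (-2, 3)
  L1 explore_frontier: active, suppressor → wire = (2, -3)
  L2 cruise: idle → wire stays (2, -3)
  actuator = (2, -3)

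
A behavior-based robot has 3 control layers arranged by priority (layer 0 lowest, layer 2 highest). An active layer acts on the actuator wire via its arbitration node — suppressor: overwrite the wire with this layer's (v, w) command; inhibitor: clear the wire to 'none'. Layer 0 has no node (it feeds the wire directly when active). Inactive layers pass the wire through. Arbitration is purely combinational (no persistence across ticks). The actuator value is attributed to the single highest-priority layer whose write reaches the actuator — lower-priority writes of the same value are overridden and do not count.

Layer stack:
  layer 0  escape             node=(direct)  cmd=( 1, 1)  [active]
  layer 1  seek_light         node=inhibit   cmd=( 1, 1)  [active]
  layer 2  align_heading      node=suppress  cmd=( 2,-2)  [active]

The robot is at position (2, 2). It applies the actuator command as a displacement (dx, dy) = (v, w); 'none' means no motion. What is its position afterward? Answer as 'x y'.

4 0

[0] escape on; wire := (1, 1)
[1] seek_light on (inhibit); wire := none
[2] align_heading on (suppress); wire := (2, -2)
output (2, -2)
position: (2, 2) + (2, -2) = (4, 0)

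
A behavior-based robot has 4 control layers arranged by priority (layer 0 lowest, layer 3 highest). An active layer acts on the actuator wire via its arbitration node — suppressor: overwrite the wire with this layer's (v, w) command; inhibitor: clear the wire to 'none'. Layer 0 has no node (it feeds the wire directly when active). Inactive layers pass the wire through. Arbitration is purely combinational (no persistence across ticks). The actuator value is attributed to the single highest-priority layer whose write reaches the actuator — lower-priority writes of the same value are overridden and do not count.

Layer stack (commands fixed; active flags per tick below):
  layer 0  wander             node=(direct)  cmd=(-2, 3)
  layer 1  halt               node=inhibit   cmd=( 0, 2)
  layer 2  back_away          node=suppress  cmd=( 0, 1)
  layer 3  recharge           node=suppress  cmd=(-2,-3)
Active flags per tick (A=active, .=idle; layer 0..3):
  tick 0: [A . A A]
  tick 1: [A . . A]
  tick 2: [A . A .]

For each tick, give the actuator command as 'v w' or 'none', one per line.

tick 0:
  layer 0 (wander) active — direct: (-2, 3)
  layer 1 (halt) idle — unchanged: (-2, 3)
  layer 2 (back_away) active — suppresses: (0, 1)
  layer 3 (recharge) active — suppresses: (-2, -3)
  → actuator (-2, -3)
tick 1:
  layer 0 (wander) active — direct: (-2, 3)
  layer 1 (halt) idle — unchanged: (-2, 3)
  layer 2 (back_away) idle — unchanged: (-2, 3)
  layer 3 (recharge) active — suppresses: (-2, -3)
  → actuator (-2, -3)
tick 2:
  layer 0 (wander) active — direct: (-2, 3)
  layer 1 (halt) idle — unchanged: (-2, 3)
  layer 2 (back_away) active — suppresses: (0, 1)
  layer 3 (recharge) idle — unchanged: (0, 1)
  → actuator (0, 1)

-2 -3
-2 -3
0 1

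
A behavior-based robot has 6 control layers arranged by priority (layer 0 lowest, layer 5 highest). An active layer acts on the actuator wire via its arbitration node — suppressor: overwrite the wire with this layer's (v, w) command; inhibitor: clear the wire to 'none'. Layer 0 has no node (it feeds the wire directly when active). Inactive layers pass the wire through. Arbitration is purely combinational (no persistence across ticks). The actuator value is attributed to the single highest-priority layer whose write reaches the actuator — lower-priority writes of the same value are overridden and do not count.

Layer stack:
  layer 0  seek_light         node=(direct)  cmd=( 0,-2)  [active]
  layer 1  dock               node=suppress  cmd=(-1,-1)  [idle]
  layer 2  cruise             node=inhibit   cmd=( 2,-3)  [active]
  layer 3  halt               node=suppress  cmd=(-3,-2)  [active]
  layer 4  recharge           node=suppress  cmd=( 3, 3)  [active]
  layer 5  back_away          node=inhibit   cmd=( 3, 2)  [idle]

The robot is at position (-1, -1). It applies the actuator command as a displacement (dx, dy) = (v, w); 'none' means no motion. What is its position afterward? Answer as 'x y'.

2 2

L0 seek_light: active, feeds wire = (0, -2)
L1 dock: idle → wire stays (0, -2)
L2 cruise: active, inhibitor → wire = none
L3 halt: active, suppressor → wire = (-3, -2)
L4 recharge: active, suppressor → wire = (3, 3)
L5 back_away: idle → wire stays (3, 3)
actuator = (3, 3)
position: (-1, -1) + (3, 3) = (2, 2)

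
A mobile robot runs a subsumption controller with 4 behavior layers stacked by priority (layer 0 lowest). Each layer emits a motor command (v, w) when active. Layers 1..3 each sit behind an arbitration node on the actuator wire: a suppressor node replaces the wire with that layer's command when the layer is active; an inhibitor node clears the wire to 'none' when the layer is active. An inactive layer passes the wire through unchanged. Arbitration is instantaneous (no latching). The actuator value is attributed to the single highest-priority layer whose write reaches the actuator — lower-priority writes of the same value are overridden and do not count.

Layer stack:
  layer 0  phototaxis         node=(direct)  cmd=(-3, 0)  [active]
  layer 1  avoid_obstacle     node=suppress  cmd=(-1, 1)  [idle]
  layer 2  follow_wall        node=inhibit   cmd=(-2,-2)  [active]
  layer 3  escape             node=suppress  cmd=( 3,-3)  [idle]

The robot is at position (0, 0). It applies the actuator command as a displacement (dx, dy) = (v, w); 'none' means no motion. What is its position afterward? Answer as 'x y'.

layer 0 (phototaxis) active — direct: (-3, 0)
layer 1 (avoid_obstacle) idle — unchanged: (-3, 0)
layer 2 (follow_wall) active — inhibits: none
layer 3 (escape) idle — unchanged: none
→ actuator none
position: (0, 0) + none = (0, 0)

0 0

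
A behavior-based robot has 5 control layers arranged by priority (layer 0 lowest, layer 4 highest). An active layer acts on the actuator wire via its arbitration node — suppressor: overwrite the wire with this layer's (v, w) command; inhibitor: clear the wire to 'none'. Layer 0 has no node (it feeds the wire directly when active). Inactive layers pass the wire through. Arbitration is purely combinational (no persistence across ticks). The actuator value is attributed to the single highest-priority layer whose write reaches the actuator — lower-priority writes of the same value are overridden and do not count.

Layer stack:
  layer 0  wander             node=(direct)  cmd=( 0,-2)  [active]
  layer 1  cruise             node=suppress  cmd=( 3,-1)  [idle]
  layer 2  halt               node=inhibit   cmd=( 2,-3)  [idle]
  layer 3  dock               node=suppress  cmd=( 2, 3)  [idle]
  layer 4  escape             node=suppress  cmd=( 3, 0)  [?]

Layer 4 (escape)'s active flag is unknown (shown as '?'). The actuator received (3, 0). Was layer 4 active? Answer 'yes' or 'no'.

If layer 4 is active=yes:
  actuator would be (3, 0)
If layer 4 is active=no:
  actuator would be (0, -2)
Observed (3, 0), so layer 4 was active.

yes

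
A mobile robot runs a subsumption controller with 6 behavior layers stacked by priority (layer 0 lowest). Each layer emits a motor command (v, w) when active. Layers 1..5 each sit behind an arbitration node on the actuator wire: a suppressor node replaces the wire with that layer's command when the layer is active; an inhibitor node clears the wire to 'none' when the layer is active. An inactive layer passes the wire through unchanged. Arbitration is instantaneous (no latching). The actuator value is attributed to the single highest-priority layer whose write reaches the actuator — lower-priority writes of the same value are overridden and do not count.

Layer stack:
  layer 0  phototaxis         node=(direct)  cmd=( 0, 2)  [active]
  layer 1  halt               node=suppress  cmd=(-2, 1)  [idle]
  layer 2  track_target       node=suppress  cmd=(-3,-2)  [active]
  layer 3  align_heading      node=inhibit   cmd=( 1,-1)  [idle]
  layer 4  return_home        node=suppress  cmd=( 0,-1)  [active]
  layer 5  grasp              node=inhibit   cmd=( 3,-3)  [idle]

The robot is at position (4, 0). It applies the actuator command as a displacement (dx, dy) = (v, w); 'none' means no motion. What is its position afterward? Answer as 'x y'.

L0 phototaxis: active, feeds wire = (0, 2)
L1 halt: idle → wire stays (0, 2)
L2 track_target: active, suppressor → wire = (-3, -2)
L3 align_heading: idle → wire stays (-3, -2)
L4 return_home: active, suppressor → wire = (0, -1)
L5 grasp: idle → wire stays (0, -1)
actuator = (0, -1)
position: (4, 0) + (0, -1) = (4, -1)

4 -1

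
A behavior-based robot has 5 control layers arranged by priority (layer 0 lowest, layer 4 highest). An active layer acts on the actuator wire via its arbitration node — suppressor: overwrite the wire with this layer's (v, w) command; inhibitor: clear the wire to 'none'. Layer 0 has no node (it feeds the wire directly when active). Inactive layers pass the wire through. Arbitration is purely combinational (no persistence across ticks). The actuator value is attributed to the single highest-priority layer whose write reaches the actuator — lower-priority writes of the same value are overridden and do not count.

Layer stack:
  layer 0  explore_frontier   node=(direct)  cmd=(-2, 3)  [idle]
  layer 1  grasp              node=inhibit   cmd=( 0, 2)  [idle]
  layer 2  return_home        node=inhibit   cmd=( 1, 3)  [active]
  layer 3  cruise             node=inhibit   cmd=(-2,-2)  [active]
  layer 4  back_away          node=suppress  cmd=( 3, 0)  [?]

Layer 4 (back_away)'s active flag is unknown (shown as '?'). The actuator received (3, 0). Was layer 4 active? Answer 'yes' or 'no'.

yes

If layer 4 is active=yes:
  actuator would be (3, 0)
If layer 4 is active=no:
  actuator would be none
Observed (3, 0), so layer 4 was active.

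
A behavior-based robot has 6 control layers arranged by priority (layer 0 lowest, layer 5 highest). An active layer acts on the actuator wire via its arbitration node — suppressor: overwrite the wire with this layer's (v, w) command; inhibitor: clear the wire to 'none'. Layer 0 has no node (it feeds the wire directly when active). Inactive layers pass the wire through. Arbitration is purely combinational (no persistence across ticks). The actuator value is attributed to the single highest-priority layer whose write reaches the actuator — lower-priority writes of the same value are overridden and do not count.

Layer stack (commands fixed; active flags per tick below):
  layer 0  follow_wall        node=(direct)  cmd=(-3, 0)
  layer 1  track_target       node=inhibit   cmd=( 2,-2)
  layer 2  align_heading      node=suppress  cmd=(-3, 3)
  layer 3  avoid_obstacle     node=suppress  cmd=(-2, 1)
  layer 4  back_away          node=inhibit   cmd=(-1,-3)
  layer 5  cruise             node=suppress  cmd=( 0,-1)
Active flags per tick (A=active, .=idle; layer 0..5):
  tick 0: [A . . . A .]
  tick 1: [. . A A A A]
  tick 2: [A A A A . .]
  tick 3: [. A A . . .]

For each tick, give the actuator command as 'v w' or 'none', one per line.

none
0 -1
-2 1
-3 3

tick 0:
  L0 follow_wall: active, feeds wire = (-3, 0)
  L1 track_target: idle → wire stays (-3, 0)
  L2 align_heading: idle → wire stays (-3, 0)
  L3 avoid_obstacle: idle → wire stays (-3, 0)
  L4 back_away: active, inhibitor → wire = none
  L5 cruise: idle → wire stays none
  actuator = none
tick 1:
  L0 follow_wall: idle → wire = none
  L1 track_target: idle → wire stays none
  L2 align_heading: active, suppressor → wire = (-3, 3)
  L3 avoid_obstacle: active, suppressor → wire = (-2, 1)
  L4 back_away: active, inhibitor → wire = none
  L5 cruise: active, suppressor → wire = (0, -1)
  actuator = (0, -1)
tick 2:
  L0 follow_wall: active, feeds wire = (-3, 0)
  L1 track_target: active, inhibitor → wire = none
  L2 align_heading: active, suppressor → wire = (-3, 3)
  L3 avoid_obstacle: active, suppressor → wire = (-2, 1)
  L4 back_away: idle → wire stays (-2, 1)
  L5 cruise: idle → wire stays (-2, 1)
  actuator = (-2, 1)
tick 3:
  L0 follow_wall: idle → wire = none
  L1 track_target: active, inhibitor → wire = none
  L2 align_heading: active, suppressor → wire = (-3, 3)
  L3 avoid_obstacle: idle → wire stays (-3, 3)
  L4 back_away: idle → wire stays (-3, 3)
  L5 cruise: idle → wire stays (-3, 3)
  actuator = (-3, 3)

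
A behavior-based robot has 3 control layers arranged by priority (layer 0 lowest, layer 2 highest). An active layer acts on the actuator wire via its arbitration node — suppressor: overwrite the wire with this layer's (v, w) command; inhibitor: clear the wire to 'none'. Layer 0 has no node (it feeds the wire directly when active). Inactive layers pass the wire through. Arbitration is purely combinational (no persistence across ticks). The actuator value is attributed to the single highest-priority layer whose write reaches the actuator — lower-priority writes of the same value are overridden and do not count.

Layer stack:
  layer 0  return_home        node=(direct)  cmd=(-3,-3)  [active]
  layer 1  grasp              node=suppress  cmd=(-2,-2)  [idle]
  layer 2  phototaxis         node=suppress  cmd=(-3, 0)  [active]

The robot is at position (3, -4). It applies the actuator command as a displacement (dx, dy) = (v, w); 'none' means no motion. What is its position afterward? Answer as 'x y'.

L0 return_home: active, feeds wire = (-3, -3)
L1 grasp: idle → wire stays (-3, -3)
L2 phototaxis: active, suppressor → wire = (-3, 0)
actuator = (-3, 0)
position: (3, -4) + (-3, 0) = (0, -4)

0 -4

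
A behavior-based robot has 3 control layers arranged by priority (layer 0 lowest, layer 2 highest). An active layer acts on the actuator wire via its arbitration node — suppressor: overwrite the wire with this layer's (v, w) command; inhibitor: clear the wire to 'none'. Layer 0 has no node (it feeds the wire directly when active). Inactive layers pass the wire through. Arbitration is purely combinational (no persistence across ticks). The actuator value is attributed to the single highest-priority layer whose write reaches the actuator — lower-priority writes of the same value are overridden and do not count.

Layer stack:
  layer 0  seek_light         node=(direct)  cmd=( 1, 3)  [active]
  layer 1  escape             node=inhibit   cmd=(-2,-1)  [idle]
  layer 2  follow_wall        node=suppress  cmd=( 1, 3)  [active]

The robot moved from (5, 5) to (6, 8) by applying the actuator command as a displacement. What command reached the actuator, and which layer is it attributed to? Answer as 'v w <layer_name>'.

1 3 follow_wall

displacement = (6, 8) − (5, 5) = (1, 3)
L0 seek_light: active, feeds wire = (1, 3)
L1 escape: idle → wire stays (1, 3)
L2 follow_wall: active, suppressor → wire = (1, 3)
actuator = (1, 3) — from layer 2 (follow_wall)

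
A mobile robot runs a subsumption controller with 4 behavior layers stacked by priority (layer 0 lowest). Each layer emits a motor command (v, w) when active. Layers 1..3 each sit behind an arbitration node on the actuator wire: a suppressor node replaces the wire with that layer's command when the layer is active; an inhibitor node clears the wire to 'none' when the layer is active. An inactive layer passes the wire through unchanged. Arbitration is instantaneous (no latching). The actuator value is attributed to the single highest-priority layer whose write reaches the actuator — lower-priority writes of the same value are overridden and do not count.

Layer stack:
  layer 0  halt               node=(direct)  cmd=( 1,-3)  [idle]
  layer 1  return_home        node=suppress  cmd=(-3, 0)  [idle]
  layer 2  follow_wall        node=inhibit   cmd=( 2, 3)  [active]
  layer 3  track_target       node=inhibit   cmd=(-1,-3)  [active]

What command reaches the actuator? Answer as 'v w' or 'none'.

none

L0 halt: idle → wire = none
L1 return_home: idle → wire stays none
L2 follow_wall: active, inhibitor → wire = none
L3 track_target: active, inhibitor → wire = none
actuator = none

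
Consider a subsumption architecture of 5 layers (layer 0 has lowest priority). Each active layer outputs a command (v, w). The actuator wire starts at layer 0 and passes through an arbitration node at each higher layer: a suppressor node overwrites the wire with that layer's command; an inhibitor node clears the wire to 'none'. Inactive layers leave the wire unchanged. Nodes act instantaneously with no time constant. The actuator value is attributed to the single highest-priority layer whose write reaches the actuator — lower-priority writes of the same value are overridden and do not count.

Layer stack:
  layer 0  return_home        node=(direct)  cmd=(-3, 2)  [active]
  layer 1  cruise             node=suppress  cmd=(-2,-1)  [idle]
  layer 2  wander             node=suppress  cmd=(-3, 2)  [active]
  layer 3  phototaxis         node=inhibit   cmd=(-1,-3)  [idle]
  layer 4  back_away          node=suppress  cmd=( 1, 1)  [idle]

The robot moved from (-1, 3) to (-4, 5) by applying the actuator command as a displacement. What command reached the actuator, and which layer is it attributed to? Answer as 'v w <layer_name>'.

displacement = (-4, 5) − (-1, 3) = (-3, 2)
layer 0 (return_home) active — direct: (-3, 2)
layer 1 (cruise) idle — unchanged: (-3, 2)
layer 2 (wander) active — suppresses: (-3, 2)
layer 3 (phototaxis) idle — unchanged: (-3, 2)
layer 4 (back_away) idle — unchanged: (-3, 2)
→ actuator (-3, 2) — from layer 2 (wander)

-3 2 wander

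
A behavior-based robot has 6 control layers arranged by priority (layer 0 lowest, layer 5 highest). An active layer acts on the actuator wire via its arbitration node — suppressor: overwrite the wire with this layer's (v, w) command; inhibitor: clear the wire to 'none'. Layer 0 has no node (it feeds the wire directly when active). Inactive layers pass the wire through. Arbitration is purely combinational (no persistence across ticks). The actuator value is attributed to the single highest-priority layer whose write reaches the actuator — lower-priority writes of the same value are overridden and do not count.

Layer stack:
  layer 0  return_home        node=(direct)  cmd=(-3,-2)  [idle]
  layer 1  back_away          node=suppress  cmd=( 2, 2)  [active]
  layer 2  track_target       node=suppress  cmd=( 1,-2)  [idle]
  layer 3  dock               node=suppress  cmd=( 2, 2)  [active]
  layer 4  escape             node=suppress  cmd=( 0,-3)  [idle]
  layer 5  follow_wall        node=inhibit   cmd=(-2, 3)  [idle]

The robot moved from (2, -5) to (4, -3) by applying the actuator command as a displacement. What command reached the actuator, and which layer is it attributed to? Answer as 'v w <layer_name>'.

2 2 dock

displacement = (4, -3) − (2, -5) = (2, 2)
L0 return_home: idle → wire = none
L1 back_away: active, suppressor → wire = (2, 2)
L2 track_target: idle → wire stays (2, 2)
L3 dock: active, suppressor → wire = (2, 2)
L4 escape: idle → wire stays (2, 2)
L5 follow_wall: idle → wire stays (2, 2)
actuator = (2, 2) — from layer 3 (dock)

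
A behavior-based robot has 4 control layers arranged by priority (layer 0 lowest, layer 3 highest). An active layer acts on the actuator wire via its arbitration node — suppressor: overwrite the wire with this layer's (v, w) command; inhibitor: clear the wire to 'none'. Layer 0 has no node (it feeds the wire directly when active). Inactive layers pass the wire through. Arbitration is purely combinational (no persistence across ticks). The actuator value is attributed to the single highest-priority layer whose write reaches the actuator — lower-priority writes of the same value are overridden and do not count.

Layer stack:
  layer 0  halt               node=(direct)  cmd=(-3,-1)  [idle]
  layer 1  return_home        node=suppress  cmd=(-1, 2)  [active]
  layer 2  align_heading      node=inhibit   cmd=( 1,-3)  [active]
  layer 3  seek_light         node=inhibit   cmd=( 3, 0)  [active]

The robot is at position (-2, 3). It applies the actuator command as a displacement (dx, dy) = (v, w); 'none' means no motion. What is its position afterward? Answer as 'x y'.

-2 3

L0 halt: idle → wire = none
L1 return_home: active, suppressor → wire = (-1, 2)
L2 align_heading: active, inhibitor → wire = none
L3 seek_light: active, inhibitor → wire = none
actuator = none
position: (-2, 3) + none = (-2, 3)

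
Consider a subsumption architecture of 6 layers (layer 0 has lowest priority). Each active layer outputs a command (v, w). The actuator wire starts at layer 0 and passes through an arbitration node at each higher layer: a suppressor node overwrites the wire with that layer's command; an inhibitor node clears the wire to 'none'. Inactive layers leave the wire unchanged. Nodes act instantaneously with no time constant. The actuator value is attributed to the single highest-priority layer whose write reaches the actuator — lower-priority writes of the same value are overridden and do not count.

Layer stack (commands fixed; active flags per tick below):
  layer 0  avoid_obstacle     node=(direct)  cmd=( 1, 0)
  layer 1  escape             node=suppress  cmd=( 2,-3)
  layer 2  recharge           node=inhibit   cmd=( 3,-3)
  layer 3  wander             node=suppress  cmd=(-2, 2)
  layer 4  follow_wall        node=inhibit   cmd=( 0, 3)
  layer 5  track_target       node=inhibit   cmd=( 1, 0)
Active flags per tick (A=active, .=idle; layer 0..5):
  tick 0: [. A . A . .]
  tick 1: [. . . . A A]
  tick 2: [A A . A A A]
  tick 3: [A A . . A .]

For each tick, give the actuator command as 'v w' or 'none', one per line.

tick 0:
  L0 avoid_obstacle: idle → wire = none
  L1 escape: active, suppressor → wire = (2, -3)
  L2 recharge: idle → wire stays (2, -3)
  L3 wander: active, suppressor → wire = (-2, 2)
  L4 follow_wall: idle → wire stays (-2, 2)
  L5 track_target: idle → wire stays (-2, 2)
  actuator = (-2, 2)
tick 1:
  L0 avoid_obstacle: idle → wire = none
  L1 escape: idle → wire stays none
  L2 recharge: idle → wire stays none
  L3 wander: idle → wire stays none
  L4 follow_wall: active, inhibitor → wire = none
  L5 track_target: active, inhibitor → wire = none
  actuator = none
tick 2:
  L0 avoid_obstacle: active, feeds wire = (1, 0)
  L1 escape: active, suppressor → wire = (2, -3)
  L2 recharge: idle → wire stays (2, -3)
  L3 wander: active, suppressor → wire = (-2, 2)
  L4 follow_wall: active, inhibitor → wire = none
  L5 track_target: active, inhibitor → wire = none
  actuator = none
tick 3:
  L0 avoid_obstacle: active, feeds wire = (1, 0)
  L1 escape: active, suppressor → wire = (2, -3)
  L2 recharge: idle → wire stays (2, -3)
  L3 wander: idle → wire stays (2, -3)
  L4 follow_wall: active, inhibitor → wire = none
  L5 track_target: idle → wire stays none
  actuator = none

-2 2
none
none
none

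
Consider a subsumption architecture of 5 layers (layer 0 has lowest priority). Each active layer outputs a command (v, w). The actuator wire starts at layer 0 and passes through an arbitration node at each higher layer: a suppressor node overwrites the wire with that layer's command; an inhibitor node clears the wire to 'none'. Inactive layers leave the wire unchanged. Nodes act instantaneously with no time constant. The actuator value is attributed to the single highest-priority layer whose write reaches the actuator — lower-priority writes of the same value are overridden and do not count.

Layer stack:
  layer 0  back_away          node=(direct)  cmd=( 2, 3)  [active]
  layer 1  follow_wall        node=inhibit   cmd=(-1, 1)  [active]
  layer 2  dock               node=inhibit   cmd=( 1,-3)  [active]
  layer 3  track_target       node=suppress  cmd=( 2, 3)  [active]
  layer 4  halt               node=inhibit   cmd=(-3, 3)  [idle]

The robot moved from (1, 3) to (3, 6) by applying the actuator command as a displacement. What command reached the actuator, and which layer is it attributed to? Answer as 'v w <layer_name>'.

displacement = (3, 6) − (1, 3) = (2, 3)
[0] back_away on; wire := (2, 3)
[1] follow_wall on (inhibit); wire := none
[2] dock on (inhibit); wire := none
[3] track_target on (suppress); wire := (2, 3)
[4] halt off; pass (2, 3)
output (2, 3) — from layer 3 (track_target)

2 3 track_target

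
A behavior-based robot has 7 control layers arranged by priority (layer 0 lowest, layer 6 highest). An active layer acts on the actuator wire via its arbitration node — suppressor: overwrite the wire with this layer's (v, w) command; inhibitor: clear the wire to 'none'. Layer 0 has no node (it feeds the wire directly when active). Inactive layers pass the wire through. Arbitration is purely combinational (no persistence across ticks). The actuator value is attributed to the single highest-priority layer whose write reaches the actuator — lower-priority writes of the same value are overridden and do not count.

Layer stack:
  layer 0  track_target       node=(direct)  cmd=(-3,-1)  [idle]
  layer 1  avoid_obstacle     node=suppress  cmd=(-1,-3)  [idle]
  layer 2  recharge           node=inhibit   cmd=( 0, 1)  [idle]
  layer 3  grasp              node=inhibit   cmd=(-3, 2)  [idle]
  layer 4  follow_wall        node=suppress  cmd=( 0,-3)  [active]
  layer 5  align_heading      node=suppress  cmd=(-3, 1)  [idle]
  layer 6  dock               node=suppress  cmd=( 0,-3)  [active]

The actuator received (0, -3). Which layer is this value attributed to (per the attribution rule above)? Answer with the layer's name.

L0 track_target: idle → wire = none
L1 avoid_obstacle: idle → wire stays none
L2 recharge: idle → wire stays none
L3 grasp: idle → wire stays none
L4 follow_wall: active, suppressor → wire = (0, -3)
L5 align_heading: idle → wire stays (0, -3)
L6 dock: active, suppressor → wire = (0, -3)
actuator = (0, -3)
last writer: layer 6 = dock

dock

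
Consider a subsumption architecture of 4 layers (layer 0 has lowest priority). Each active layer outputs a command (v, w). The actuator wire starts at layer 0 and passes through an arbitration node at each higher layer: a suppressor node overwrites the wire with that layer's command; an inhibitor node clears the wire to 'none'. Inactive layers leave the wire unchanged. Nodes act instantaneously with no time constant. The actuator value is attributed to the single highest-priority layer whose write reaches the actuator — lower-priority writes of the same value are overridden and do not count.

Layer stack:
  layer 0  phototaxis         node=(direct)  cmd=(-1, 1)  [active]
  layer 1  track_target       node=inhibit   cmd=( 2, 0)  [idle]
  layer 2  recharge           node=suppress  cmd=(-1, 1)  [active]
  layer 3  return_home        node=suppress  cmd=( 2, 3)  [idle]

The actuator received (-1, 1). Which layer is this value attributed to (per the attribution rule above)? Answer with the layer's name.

[0] phototaxis on; wire := (-1, 1)
[1] track_target off; pass (-1, 1)
[2] recharge on (suppress); wire := (-1, 1)
[3] return_home off; pass (-1, 1)
output (-1, 1)
last writer: layer 2 = recharge

recharge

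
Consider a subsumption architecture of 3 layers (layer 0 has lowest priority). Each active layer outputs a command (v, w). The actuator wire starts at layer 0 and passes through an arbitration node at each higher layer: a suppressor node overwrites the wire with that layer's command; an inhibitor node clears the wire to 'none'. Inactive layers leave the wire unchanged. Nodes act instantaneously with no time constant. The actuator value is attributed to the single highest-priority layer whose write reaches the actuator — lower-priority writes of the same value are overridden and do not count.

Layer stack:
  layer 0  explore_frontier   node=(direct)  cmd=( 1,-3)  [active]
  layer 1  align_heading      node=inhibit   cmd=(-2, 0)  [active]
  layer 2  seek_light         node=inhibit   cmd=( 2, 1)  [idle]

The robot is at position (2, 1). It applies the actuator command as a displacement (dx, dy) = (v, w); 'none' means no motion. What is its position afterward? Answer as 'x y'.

L0 explore_frontier: active, feeds wire = (1, -3)
L1 align_heading: active, inhibitor → wire = none
L2 seek_light: idle → wire stays none
actuator = none
position: (2, 1) + none = (2, 1)

2 1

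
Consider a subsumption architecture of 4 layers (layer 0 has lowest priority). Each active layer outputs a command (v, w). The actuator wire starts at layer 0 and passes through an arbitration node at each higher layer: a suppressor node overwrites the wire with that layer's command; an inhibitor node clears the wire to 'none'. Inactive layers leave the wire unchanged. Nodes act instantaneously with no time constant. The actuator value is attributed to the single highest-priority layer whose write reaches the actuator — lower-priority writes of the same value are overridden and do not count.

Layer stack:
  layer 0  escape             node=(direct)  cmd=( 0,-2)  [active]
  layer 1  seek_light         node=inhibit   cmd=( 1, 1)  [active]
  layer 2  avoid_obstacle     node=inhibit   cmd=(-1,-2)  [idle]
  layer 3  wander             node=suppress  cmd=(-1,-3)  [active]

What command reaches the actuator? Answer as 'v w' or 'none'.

-1 -3

L0 escape: active, feeds wire = (0, -2)
L1 seek_light: active, inhibitor → wire = none
L2 avoid_obstacle: idle → wire stays none
L3 wander: active, suppressor → wire = (-1, -3)
actuator = (-1, -3)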